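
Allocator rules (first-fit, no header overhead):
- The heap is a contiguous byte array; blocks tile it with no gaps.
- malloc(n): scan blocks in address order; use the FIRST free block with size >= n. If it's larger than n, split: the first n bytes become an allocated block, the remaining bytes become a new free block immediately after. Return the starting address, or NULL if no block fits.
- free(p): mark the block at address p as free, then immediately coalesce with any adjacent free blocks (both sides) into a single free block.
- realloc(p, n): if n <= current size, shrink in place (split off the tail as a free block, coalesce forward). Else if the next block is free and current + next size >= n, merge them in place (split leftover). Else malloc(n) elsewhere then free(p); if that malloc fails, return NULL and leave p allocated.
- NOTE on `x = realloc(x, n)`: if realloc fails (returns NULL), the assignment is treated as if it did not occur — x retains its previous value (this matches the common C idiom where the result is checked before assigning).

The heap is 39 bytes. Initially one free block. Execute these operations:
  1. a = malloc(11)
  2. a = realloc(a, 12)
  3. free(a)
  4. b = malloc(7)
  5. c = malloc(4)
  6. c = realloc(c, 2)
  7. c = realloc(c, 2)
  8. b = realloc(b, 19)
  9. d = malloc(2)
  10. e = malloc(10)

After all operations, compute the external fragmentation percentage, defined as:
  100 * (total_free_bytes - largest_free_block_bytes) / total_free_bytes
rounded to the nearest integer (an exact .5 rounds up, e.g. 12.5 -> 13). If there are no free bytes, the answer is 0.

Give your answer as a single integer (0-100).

Op 1: a = malloc(11) -> a = 0; heap: [0-10 ALLOC][11-38 FREE]
Op 2: a = realloc(a, 12) -> a = 0; heap: [0-11 ALLOC][12-38 FREE]
Op 3: free(a) -> (freed a); heap: [0-38 FREE]
Op 4: b = malloc(7) -> b = 0; heap: [0-6 ALLOC][7-38 FREE]
Op 5: c = malloc(4) -> c = 7; heap: [0-6 ALLOC][7-10 ALLOC][11-38 FREE]
Op 6: c = realloc(c, 2) -> c = 7; heap: [0-6 ALLOC][7-8 ALLOC][9-38 FREE]
Op 7: c = realloc(c, 2) -> c = 7; heap: [0-6 ALLOC][7-8 ALLOC][9-38 FREE]
Op 8: b = realloc(b, 19) -> b = 9; heap: [0-6 FREE][7-8 ALLOC][9-27 ALLOC][28-38 FREE]
Op 9: d = malloc(2) -> d = 0; heap: [0-1 ALLOC][2-6 FREE][7-8 ALLOC][9-27 ALLOC][28-38 FREE]
Op 10: e = malloc(10) -> e = 28; heap: [0-1 ALLOC][2-6 FREE][7-8 ALLOC][9-27 ALLOC][28-37 ALLOC][38-38 FREE]
Free blocks: [5 1] total_free=6 largest=5 -> 100*(6-5)/6 = 100/6 ≈ 16.667 -> rounds to 17

Answer: 17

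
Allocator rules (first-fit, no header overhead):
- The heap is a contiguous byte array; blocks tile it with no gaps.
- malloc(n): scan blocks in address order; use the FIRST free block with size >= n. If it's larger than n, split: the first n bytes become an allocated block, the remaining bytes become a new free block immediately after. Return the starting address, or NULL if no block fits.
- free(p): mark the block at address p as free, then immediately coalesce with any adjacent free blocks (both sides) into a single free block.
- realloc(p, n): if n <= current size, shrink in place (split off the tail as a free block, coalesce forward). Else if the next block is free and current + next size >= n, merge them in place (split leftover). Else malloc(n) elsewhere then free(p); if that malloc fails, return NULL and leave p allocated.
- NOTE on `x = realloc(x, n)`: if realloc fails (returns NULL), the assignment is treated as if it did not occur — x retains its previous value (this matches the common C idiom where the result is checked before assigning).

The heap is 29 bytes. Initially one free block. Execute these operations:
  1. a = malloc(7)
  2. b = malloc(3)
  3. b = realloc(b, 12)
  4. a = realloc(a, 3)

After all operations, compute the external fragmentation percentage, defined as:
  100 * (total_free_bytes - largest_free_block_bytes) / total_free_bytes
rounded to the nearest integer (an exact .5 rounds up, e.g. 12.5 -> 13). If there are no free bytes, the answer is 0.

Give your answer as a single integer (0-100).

Answer: 29

Derivation:
Op 1: a = malloc(7) -> a = 0; heap: [0-6 ALLOC][7-28 FREE]
Op 2: b = malloc(3) -> b = 7; heap: [0-6 ALLOC][7-9 ALLOC][10-28 FREE]
Op 3: b = realloc(b, 12) -> b = 7; heap: [0-6 ALLOC][7-18 ALLOC][19-28 FREE]
Op 4: a = realloc(a, 3) -> a = 0; heap: [0-2 ALLOC][3-6 FREE][7-18 ALLOC][19-28 FREE]
Free blocks: [4 10] total_free=14 largest=10 -> 100*(14-10)/14 = 400/14 ≈ 28.571 -> rounds to 29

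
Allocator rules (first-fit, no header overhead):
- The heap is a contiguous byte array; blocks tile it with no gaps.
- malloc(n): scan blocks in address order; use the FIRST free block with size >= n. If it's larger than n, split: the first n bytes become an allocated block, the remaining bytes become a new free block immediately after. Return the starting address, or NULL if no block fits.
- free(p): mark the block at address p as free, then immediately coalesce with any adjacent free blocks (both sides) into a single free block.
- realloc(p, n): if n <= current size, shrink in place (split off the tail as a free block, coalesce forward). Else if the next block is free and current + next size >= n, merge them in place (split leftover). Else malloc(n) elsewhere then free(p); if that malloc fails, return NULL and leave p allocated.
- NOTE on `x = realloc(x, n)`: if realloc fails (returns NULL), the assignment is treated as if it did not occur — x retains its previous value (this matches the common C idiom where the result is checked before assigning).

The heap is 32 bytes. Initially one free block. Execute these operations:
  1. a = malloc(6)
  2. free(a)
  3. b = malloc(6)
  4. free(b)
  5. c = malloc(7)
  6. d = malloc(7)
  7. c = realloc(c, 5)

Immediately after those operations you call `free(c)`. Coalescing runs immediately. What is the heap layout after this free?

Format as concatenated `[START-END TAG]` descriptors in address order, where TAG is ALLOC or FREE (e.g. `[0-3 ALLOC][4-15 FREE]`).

Answer: [0-6 FREE][7-13 ALLOC][14-31 FREE]

Derivation:
Op 1: a = malloc(6) -> a = 0; heap: [0-5 ALLOC][6-31 FREE]
Op 2: free(a) -> (freed a); heap: [0-31 FREE]
Op 3: b = malloc(6) -> b = 0; heap: [0-5 ALLOC][6-31 FREE]
Op 4: free(b) -> (freed b); heap: [0-31 FREE]
Op 5: c = malloc(7) -> c = 0; heap: [0-6 ALLOC][7-31 FREE]
Op 6: d = malloc(7) -> d = 7; heap: [0-6 ALLOC][7-13 ALLOC][14-31 FREE]
Op 7: c = realloc(c, 5) -> c = 0; heap: [0-4 ALLOC][5-6 FREE][7-13 ALLOC][14-31 FREE]
free(c): c = 0 -> block [0-4 ALLOC]; mark free, coalesce with adjacent free neighbors -> [0-6 FREE][7-13 ALLOC][14-31 FREE]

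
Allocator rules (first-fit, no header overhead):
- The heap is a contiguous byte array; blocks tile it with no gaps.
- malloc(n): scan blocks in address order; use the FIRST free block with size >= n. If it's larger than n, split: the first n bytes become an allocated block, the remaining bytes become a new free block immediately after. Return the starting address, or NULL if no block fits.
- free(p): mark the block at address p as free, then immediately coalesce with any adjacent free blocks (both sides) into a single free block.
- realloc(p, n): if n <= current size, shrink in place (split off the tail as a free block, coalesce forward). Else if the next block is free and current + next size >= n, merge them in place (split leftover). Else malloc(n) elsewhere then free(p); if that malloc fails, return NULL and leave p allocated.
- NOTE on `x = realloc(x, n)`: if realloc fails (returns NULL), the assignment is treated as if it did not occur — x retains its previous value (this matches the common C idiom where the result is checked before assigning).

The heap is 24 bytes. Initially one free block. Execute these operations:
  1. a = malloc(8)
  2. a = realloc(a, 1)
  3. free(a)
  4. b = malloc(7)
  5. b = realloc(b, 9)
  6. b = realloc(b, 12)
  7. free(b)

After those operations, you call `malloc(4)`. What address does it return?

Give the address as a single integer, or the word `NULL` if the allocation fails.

Op 1: a = malloc(8) -> a = 0; heap: [0-7 ALLOC][8-23 FREE]
Op 2: a = realloc(a, 1) -> a = 0; heap: [0-0 ALLOC][1-23 FREE]
Op 3: free(a) -> (freed a); heap: [0-23 FREE]
Op 4: b = malloc(7) -> b = 0; heap: [0-6 ALLOC][7-23 FREE]
Op 5: b = realloc(b, 9) -> b = 0; heap: [0-8 ALLOC][9-23 FREE]
Op 6: b = realloc(b, 12) -> b = 0; heap: [0-11 ALLOC][12-23 FREE]
Op 7: free(b) -> (freed b); heap: [0-23 FREE]
malloc(4): first-fit scan over [0-23 FREE] -> 0

Answer: 0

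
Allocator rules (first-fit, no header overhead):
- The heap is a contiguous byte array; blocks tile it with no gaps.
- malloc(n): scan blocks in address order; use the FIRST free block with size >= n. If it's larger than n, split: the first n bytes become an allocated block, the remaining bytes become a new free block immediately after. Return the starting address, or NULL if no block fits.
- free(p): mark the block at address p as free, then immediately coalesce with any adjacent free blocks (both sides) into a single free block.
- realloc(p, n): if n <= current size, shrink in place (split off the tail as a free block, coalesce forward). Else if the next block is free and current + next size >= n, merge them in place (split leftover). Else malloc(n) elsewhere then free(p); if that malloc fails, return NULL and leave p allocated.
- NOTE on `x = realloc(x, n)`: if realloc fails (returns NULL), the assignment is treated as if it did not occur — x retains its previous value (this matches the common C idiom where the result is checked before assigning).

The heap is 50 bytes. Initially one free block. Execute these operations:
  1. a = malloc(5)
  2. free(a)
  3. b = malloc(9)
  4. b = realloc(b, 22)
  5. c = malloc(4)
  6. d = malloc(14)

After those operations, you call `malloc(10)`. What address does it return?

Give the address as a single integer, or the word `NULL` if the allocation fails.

Op 1: a = malloc(5) -> a = 0; heap: [0-4 ALLOC][5-49 FREE]
Op 2: free(a) -> (freed a); heap: [0-49 FREE]
Op 3: b = malloc(9) -> b = 0; heap: [0-8 ALLOC][9-49 FREE]
Op 4: b = realloc(b, 22) -> b = 0; heap: [0-21 ALLOC][22-49 FREE]
Op 5: c = malloc(4) -> c = 22; heap: [0-21 ALLOC][22-25 ALLOC][26-49 FREE]
Op 6: d = malloc(14) -> d = 26; heap: [0-21 ALLOC][22-25 ALLOC][26-39 ALLOC][40-49 FREE]
malloc(10): first-fit scan over [0-21 ALLOC][22-25 ALLOC][26-39 ALLOC][40-49 FREE] -> 40

Answer: 40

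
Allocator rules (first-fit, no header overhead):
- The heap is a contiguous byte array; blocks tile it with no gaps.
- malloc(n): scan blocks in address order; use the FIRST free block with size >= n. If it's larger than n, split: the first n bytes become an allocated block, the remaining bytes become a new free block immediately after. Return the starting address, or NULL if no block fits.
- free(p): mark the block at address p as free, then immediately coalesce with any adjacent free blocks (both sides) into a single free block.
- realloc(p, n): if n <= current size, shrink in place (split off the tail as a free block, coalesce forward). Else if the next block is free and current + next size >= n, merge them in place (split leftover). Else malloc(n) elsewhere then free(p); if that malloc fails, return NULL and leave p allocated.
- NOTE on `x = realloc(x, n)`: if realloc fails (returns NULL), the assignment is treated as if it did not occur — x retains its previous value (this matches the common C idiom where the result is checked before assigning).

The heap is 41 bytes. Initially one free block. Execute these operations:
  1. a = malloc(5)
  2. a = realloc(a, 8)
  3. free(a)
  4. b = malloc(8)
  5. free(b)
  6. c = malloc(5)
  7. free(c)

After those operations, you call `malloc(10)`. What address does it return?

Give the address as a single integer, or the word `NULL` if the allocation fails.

Op 1: a = malloc(5) -> a = 0; heap: [0-4 ALLOC][5-40 FREE]
Op 2: a = realloc(a, 8) -> a = 0; heap: [0-7 ALLOC][8-40 FREE]
Op 3: free(a) -> (freed a); heap: [0-40 FREE]
Op 4: b = malloc(8) -> b = 0; heap: [0-7 ALLOC][8-40 FREE]
Op 5: free(b) -> (freed b); heap: [0-40 FREE]
Op 6: c = malloc(5) -> c = 0; heap: [0-4 ALLOC][5-40 FREE]
Op 7: free(c) -> (freed c); heap: [0-40 FREE]
malloc(10): first-fit scan over [0-40 FREE] -> 0

Answer: 0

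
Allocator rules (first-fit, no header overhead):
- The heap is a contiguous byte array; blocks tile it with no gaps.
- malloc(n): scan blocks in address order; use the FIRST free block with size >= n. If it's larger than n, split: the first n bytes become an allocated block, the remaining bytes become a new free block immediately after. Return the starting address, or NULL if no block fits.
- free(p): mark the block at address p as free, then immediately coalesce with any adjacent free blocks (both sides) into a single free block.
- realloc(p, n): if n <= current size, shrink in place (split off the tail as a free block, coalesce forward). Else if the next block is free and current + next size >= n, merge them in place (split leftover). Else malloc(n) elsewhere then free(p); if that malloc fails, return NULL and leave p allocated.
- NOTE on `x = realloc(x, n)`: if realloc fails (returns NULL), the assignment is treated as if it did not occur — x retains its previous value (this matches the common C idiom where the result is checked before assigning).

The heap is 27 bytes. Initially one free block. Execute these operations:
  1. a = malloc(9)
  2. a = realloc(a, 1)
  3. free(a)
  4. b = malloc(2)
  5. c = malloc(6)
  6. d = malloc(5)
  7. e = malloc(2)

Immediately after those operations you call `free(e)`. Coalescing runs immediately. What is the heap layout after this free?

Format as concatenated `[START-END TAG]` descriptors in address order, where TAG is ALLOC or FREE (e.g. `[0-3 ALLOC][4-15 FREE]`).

Answer: [0-1 ALLOC][2-7 ALLOC][8-12 ALLOC][13-26 FREE]

Derivation:
Op 1: a = malloc(9) -> a = 0; heap: [0-8 ALLOC][9-26 FREE]
Op 2: a = realloc(a, 1) -> a = 0; heap: [0-0 ALLOC][1-26 FREE]
Op 3: free(a) -> (freed a); heap: [0-26 FREE]
Op 4: b = malloc(2) -> b = 0; heap: [0-1 ALLOC][2-26 FREE]
Op 5: c = malloc(6) -> c = 2; heap: [0-1 ALLOC][2-7 ALLOC][8-26 FREE]
Op 6: d = malloc(5) -> d = 8; heap: [0-1 ALLOC][2-7 ALLOC][8-12 ALLOC][13-26 FREE]
Op 7: e = malloc(2) -> e = 13; heap: [0-1 ALLOC][2-7 ALLOC][8-12 ALLOC][13-14 ALLOC][15-26 FREE]
free(e): e = 13 -> block [13-14 ALLOC]; mark free, coalesce with adjacent free neighbors -> [0-1 ALLOC][2-7 ALLOC][8-12 ALLOC][13-26 FREE]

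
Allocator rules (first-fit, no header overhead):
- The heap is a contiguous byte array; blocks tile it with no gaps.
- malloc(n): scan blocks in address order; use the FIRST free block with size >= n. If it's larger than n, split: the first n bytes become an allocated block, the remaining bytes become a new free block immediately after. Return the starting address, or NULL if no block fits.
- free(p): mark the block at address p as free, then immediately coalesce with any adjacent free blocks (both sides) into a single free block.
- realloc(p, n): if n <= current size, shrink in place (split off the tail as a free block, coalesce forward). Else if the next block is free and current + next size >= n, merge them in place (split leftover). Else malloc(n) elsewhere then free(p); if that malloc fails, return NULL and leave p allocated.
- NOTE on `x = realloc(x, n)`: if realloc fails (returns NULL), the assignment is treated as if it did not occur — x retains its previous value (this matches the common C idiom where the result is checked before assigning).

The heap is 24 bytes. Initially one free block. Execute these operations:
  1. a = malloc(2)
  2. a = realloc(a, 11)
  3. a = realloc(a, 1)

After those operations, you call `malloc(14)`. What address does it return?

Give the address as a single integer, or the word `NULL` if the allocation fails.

Op 1: a = malloc(2) -> a = 0; heap: [0-1 ALLOC][2-23 FREE]
Op 2: a = realloc(a, 11) -> a = 0; heap: [0-10 ALLOC][11-23 FREE]
Op 3: a = realloc(a, 1) -> a = 0; heap: [0-0 ALLOC][1-23 FREE]
malloc(14): first-fit scan over [0-0 ALLOC][1-23 FREE] -> 1

Answer: 1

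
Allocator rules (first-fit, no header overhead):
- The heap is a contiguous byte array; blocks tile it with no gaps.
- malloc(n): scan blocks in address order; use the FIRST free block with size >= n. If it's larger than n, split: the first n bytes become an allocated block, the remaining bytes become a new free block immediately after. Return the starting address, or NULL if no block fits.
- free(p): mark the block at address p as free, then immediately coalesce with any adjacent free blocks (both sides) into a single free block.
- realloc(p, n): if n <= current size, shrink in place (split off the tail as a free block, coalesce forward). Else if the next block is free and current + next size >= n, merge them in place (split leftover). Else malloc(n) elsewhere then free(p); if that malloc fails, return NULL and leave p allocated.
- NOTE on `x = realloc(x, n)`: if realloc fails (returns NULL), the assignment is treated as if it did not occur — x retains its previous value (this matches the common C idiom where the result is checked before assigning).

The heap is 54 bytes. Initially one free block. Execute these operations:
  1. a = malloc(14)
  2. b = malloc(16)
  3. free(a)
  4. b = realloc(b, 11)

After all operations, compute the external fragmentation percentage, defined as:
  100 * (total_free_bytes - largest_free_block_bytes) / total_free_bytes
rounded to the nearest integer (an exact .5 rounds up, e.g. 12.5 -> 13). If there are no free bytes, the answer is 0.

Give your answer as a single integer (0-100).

Answer: 33

Derivation:
Op 1: a = malloc(14) -> a = 0; heap: [0-13 ALLOC][14-53 FREE]
Op 2: b = malloc(16) -> b = 14; heap: [0-13 ALLOC][14-29 ALLOC][30-53 FREE]
Op 3: free(a) -> (freed a); heap: [0-13 FREE][14-29 ALLOC][30-53 FREE]
Op 4: b = realloc(b, 11) -> b = 14; heap: [0-13 FREE][14-24 ALLOC][25-53 FREE]
Free blocks: [14 29] total_free=43 largest=29 -> 100*(43-29)/43 = 1400/43 ≈ 32.558 -> rounds to 33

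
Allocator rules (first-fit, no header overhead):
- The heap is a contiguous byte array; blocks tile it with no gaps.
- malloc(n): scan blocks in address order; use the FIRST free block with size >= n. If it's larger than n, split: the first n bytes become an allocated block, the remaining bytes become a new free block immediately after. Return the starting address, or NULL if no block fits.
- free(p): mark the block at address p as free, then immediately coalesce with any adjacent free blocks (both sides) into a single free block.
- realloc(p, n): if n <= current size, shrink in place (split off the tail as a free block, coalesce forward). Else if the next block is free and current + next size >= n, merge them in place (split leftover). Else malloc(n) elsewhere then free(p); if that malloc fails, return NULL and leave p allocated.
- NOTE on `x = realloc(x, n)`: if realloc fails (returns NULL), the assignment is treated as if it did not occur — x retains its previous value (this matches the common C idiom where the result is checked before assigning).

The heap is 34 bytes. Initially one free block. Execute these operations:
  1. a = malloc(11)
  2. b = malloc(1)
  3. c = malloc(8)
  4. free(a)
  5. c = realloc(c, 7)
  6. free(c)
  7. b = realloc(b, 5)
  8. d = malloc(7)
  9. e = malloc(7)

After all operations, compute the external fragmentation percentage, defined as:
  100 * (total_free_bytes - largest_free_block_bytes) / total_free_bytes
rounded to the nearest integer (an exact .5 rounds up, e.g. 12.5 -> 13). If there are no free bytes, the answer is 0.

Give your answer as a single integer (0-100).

Answer: 27

Derivation:
Op 1: a = malloc(11) -> a = 0; heap: [0-10 ALLOC][11-33 FREE]
Op 2: b = malloc(1) -> b = 11; heap: [0-10 ALLOC][11-11 ALLOC][12-33 FREE]
Op 3: c = malloc(8) -> c = 12; heap: [0-10 ALLOC][11-11 ALLOC][12-19 ALLOC][20-33 FREE]
Op 4: free(a) -> (freed a); heap: [0-10 FREE][11-11 ALLOC][12-19 ALLOC][20-33 FREE]
Op 5: c = realloc(c, 7) -> c = 12; heap: [0-10 FREE][11-11 ALLOC][12-18 ALLOC][19-33 FREE]
Op 6: free(c) -> (freed c); heap: [0-10 FREE][11-11 ALLOC][12-33 FREE]
Op 7: b = realloc(b, 5) -> b = 11; heap: [0-10 FREE][11-15 ALLOC][16-33 FREE]
Op 8: d = malloc(7) -> d = 0; heap: [0-6 ALLOC][7-10 FREE][11-15 ALLOC][16-33 FREE]
Op 9: e = malloc(7) -> e = 16; heap: [0-6 ALLOC][7-10 FREE][11-15 ALLOC][16-22 ALLOC][23-33 FREE]
Free blocks: [4 11] total_free=15 largest=11 -> 100*(15-11)/15 = 400/15 ≈ 26.667 -> rounds to 27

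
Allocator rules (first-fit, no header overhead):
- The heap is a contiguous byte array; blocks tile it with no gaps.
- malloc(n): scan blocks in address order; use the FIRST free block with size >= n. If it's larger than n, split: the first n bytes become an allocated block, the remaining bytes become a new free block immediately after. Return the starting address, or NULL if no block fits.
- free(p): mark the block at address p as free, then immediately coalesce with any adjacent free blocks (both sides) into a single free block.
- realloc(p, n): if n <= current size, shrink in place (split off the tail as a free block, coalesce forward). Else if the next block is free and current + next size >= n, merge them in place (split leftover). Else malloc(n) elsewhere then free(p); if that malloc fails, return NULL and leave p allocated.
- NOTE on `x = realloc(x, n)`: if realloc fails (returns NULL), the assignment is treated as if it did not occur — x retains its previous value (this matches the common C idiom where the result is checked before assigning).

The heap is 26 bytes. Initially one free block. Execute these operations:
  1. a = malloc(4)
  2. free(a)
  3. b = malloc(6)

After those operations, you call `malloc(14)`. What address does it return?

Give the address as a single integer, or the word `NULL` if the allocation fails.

Op 1: a = malloc(4) -> a = 0; heap: [0-3 ALLOC][4-25 FREE]
Op 2: free(a) -> (freed a); heap: [0-25 FREE]
Op 3: b = malloc(6) -> b = 0; heap: [0-5 ALLOC][6-25 FREE]
malloc(14): first-fit scan over [0-5 ALLOC][6-25 FREE] -> 6

Answer: 6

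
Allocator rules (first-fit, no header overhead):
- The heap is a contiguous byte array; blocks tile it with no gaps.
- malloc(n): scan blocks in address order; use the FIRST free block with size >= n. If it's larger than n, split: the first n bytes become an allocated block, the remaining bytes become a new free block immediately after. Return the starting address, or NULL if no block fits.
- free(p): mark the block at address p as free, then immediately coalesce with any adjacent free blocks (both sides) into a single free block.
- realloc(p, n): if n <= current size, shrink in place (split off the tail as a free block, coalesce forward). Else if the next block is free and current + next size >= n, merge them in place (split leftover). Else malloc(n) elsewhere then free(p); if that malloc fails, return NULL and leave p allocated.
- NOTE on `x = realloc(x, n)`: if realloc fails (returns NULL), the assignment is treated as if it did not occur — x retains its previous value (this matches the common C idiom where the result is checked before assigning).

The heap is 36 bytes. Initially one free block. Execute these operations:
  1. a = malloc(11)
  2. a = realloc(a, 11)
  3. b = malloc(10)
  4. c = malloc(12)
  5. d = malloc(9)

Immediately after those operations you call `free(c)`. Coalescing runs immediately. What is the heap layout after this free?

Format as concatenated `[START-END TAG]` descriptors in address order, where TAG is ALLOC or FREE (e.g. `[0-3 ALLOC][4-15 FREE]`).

Answer: [0-10 ALLOC][11-20 ALLOC][21-35 FREE]

Derivation:
Op 1: a = malloc(11) -> a = 0; heap: [0-10 ALLOC][11-35 FREE]
Op 2: a = realloc(a, 11) -> a = 0; heap: [0-10 ALLOC][11-35 FREE]
Op 3: b = malloc(10) -> b = 11; heap: [0-10 ALLOC][11-20 ALLOC][21-35 FREE]
Op 4: c = malloc(12) -> c = 21; heap: [0-10 ALLOC][11-20 ALLOC][21-32 ALLOC][33-35 FREE]
Op 5: d = malloc(9) -> d = NULL; heap: [0-10 ALLOC][11-20 ALLOC][21-32 ALLOC][33-35 FREE]
free(c): c = 21 -> block [21-32 ALLOC]; mark free, coalesce with adjacent free neighbors -> [0-10 ALLOC][11-20 ALLOC][21-35 FREE]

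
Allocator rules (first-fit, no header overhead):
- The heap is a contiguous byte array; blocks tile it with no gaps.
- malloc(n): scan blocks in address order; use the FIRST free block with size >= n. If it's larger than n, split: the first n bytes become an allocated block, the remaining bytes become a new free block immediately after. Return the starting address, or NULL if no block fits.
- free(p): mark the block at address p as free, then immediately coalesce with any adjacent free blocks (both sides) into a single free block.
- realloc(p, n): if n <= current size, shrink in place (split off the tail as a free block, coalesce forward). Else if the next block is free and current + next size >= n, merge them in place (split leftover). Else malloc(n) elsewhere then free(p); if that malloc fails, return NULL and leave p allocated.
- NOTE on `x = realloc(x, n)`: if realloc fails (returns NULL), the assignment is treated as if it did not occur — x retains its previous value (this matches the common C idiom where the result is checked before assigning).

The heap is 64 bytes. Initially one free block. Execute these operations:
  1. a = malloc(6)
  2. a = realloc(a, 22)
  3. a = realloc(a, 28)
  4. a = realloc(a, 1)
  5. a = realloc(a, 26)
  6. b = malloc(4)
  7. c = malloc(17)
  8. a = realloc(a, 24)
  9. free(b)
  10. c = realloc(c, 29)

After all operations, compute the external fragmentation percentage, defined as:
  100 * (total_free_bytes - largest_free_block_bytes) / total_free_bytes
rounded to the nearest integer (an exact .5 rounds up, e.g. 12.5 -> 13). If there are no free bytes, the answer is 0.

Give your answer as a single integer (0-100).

Op 1: a = malloc(6) -> a = 0; heap: [0-5 ALLOC][6-63 FREE]
Op 2: a = realloc(a, 22) -> a = 0; heap: [0-21 ALLOC][22-63 FREE]
Op 3: a = realloc(a, 28) -> a = 0; heap: [0-27 ALLOC][28-63 FREE]
Op 4: a = realloc(a, 1) -> a = 0; heap: [0-0 ALLOC][1-63 FREE]
Op 5: a = realloc(a, 26) -> a = 0; heap: [0-25 ALLOC][26-63 FREE]
Op 6: b = malloc(4) -> b = 26; heap: [0-25 ALLOC][26-29 ALLOC][30-63 FREE]
Op 7: c = malloc(17) -> c = 30; heap: [0-25 ALLOC][26-29 ALLOC][30-46 ALLOC][47-63 FREE]
Op 8: a = realloc(a, 24) -> a = 0; heap: [0-23 ALLOC][24-25 FREE][26-29 ALLOC][30-46 ALLOC][47-63 FREE]
Op 9: free(b) -> (freed b); heap: [0-23 ALLOC][24-29 FREE][30-46 ALLOC][47-63 FREE]
Op 10: c = realloc(c, 29) -> c = 30; heap: [0-23 ALLOC][24-29 FREE][30-58 ALLOC][59-63 FREE]
Free blocks: [6 5] total_free=11 largest=6 -> 100*(11-6)/11 = 500/11 ≈ 45.455 -> rounds to 45

Answer: 45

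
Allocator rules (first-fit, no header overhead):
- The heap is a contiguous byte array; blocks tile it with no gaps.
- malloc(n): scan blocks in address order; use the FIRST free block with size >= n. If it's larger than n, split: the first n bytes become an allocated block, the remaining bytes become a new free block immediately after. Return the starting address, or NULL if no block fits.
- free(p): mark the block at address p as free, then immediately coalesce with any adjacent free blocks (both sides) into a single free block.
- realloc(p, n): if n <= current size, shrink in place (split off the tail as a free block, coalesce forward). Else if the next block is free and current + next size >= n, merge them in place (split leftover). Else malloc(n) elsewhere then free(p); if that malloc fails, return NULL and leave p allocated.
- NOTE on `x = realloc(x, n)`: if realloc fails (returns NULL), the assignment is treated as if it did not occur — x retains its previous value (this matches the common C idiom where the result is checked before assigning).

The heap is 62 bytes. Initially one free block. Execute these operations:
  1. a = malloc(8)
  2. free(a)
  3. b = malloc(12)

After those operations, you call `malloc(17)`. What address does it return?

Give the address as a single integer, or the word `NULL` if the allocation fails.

Answer: 12

Derivation:
Op 1: a = malloc(8) -> a = 0; heap: [0-7 ALLOC][8-61 FREE]
Op 2: free(a) -> (freed a); heap: [0-61 FREE]
Op 3: b = malloc(12) -> b = 0; heap: [0-11 ALLOC][12-61 FREE]
malloc(17): first-fit scan over [0-11 ALLOC][12-61 FREE] -> 12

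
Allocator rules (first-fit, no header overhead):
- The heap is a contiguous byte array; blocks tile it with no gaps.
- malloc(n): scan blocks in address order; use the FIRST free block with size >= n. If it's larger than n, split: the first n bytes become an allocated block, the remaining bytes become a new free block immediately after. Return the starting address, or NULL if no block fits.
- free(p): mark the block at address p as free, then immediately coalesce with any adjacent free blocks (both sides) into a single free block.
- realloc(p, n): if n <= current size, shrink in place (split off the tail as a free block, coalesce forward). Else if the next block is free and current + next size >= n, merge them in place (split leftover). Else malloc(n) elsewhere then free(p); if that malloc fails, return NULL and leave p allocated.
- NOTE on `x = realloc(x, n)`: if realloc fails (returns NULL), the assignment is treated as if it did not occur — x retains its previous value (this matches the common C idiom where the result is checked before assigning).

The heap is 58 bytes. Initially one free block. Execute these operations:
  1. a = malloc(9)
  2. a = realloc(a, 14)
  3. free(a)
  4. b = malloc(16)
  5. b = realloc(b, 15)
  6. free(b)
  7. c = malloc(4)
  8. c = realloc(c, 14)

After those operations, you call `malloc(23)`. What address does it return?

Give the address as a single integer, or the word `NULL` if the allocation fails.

Answer: 14

Derivation:
Op 1: a = malloc(9) -> a = 0; heap: [0-8 ALLOC][9-57 FREE]
Op 2: a = realloc(a, 14) -> a = 0; heap: [0-13 ALLOC][14-57 FREE]
Op 3: free(a) -> (freed a); heap: [0-57 FREE]
Op 4: b = malloc(16) -> b = 0; heap: [0-15 ALLOC][16-57 FREE]
Op 5: b = realloc(b, 15) -> b = 0; heap: [0-14 ALLOC][15-57 FREE]
Op 6: free(b) -> (freed b); heap: [0-57 FREE]
Op 7: c = malloc(4) -> c = 0; heap: [0-3 ALLOC][4-57 FREE]
Op 8: c = realloc(c, 14) -> c = 0; heap: [0-13 ALLOC][14-57 FREE]
malloc(23): first-fit scan over [0-13 ALLOC][14-57 FREE] -> 14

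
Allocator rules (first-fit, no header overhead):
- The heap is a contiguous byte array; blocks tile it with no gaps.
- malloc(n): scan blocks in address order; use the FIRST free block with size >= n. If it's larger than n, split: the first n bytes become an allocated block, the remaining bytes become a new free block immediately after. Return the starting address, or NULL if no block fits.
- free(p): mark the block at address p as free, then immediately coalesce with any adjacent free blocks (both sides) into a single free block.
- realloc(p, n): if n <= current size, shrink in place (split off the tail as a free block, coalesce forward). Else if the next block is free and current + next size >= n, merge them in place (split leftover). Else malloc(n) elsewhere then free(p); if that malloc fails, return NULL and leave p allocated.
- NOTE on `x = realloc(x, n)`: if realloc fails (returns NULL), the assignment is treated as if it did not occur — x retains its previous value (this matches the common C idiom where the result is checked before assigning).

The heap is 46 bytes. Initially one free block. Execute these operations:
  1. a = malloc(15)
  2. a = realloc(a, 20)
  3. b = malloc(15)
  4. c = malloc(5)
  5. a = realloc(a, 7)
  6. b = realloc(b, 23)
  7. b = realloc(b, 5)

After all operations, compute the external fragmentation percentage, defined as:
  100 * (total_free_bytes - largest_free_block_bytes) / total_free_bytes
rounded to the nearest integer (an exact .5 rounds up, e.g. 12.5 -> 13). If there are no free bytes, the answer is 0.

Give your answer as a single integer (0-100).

Op 1: a = malloc(15) -> a = 0; heap: [0-14 ALLOC][15-45 FREE]
Op 2: a = realloc(a, 20) -> a = 0; heap: [0-19 ALLOC][20-45 FREE]
Op 3: b = malloc(15) -> b = 20; heap: [0-19 ALLOC][20-34 ALLOC][35-45 FREE]
Op 4: c = malloc(5) -> c = 35; heap: [0-19 ALLOC][20-34 ALLOC][35-39 ALLOC][40-45 FREE]
Op 5: a = realloc(a, 7) -> a = 0; heap: [0-6 ALLOC][7-19 FREE][20-34 ALLOC][35-39 ALLOC][40-45 FREE]
Op 6: b = realloc(b, 23) -> NULL (b unchanged); heap: [0-6 ALLOC][7-19 FREE][20-34 ALLOC][35-39 ALLOC][40-45 FREE]
Op 7: b = realloc(b, 5) -> b = 20; heap: [0-6 ALLOC][7-19 FREE][20-24 ALLOC][25-34 FREE][35-39 ALLOC][40-45 FREE]
Free blocks: [13 10 6] total_free=29 largest=13 -> 100*(29-13)/29 = 1600/29 ≈ 55.172 -> rounds to 55

Answer: 55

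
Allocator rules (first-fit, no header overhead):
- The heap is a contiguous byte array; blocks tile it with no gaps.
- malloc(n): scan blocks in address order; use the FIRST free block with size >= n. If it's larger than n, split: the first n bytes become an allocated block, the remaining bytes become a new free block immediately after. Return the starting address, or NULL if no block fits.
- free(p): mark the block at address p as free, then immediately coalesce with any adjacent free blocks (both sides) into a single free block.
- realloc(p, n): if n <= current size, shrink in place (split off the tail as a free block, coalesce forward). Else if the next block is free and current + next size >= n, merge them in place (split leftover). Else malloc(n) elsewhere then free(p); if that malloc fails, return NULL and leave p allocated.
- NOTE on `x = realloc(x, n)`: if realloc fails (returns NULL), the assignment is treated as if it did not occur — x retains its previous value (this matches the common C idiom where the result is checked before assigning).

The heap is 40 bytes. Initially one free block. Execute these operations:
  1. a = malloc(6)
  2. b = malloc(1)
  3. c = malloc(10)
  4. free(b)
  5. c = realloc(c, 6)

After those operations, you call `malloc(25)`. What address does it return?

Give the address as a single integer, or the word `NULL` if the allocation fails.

Op 1: a = malloc(6) -> a = 0; heap: [0-5 ALLOC][6-39 FREE]
Op 2: b = malloc(1) -> b = 6; heap: [0-5 ALLOC][6-6 ALLOC][7-39 FREE]
Op 3: c = malloc(10) -> c = 7; heap: [0-5 ALLOC][6-6 ALLOC][7-16 ALLOC][17-39 FREE]
Op 4: free(b) -> (freed b); heap: [0-5 ALLOC][6-6 FREE][7-16 ALLOC][17-39 FREE]
Op 5: c = realloc(c, 6) -> c = 7; heap: [0-5 ALLOC][6-6 FREE][7-12 ALLOC][13-39 FREE]
malloc(25): first-fit scan over [0-5 ALLOC][6-6 FREE][7-12 ALLOC][13-39 FREE] -> 13

Answer: 13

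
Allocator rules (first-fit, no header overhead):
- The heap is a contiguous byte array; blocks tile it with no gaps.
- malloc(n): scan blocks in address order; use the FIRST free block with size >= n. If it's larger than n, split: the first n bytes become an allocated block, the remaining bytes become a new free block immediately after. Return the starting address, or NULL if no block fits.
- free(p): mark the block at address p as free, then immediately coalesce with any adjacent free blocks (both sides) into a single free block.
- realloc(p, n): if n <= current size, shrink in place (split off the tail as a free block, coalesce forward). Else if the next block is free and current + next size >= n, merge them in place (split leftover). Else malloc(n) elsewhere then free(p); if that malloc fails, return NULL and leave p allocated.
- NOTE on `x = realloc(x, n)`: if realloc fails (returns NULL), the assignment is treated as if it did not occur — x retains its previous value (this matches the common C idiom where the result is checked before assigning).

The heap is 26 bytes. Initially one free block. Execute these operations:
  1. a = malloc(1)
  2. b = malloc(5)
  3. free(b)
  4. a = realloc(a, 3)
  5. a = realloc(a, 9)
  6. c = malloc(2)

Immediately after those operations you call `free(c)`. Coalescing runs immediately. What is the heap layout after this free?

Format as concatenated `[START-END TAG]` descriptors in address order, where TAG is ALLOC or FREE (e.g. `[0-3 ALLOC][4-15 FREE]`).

Answer: [0-8 ALLOC][9-25 FREE]

Derivation:
Op 1: a = malloc(1) -> a = 0; heap: [0-0 ALLOC][1-25 FREE]
Op 2: b = malloc(5) -> b = 1; heap: [0-0 ALLOC][1-5 ALLOC][6-25 FREE]
Op 3: free(b) -> (freed b); heap: [0-0 ALLOC][1-25 FREE]
Op 4: a = realloc(a, 3) -> a = 0; heap: [0-2 ALLOC][3-25 FREE]
Op 5: a = realloc(a, 9) -> a = 0; heap: [0-8 ALLOC][9-25 FREE]
Op 6: c = malloc(2) -> c = 9; heap: [0-8 ALLOC][9-10 ALLOC][11-25 FREE]
free(c): c = 9 -> block [9-10 ALLOC]; mark free, coalesce with adjacent free neighbors -> [0-8 ALLOC][9-25 FREE]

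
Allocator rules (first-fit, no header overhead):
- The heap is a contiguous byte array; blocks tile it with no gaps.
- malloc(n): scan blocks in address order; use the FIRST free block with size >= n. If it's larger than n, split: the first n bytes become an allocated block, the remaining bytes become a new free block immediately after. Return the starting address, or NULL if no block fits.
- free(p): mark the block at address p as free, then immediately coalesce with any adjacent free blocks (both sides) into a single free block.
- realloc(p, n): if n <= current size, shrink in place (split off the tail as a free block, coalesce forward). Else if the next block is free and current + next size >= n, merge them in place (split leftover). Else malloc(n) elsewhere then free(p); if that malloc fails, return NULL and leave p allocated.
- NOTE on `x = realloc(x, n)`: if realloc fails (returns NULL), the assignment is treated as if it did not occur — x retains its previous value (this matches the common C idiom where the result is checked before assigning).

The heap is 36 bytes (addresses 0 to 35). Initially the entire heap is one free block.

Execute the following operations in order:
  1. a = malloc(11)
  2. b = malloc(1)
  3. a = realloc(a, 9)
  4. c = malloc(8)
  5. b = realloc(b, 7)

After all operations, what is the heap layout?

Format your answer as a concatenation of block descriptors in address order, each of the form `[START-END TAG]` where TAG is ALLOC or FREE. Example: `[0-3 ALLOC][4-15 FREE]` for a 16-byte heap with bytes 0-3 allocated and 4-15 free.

Answer: [0-8 ALLOC][9-11 FREE][12-19 ALLOC][20-26 ALLOC][27-35 FREE]

Derivation:
Op 1: a = malloc(11) -> a = 0; heap: [0-10 ALLOC][11-35 FREE]
Op 2: b = malloc(1) -> b = 11; heap: [0-10 ALLOC][11-11 ALLOC][12-35 FREE]
Op 3: a = realloc(a, 9) -> a = 0; heap: [0-8 ALLOC][9-10 FREE][11-11 ALLOC][12-35 FREE]
Op 4: c = malloc(8) -> c = 12; heap: [0-8 ALLOC][9-10 FREE][11-11 ALLOC][12-19 ALLOC][20-35 FREE]
Op 5: b = realloc(b, 7) -> b = 20; heap: [0-8 ALLOC][9-11 FREE][12-19 ALLOC][20-26 ALLOC][27-35 FREE]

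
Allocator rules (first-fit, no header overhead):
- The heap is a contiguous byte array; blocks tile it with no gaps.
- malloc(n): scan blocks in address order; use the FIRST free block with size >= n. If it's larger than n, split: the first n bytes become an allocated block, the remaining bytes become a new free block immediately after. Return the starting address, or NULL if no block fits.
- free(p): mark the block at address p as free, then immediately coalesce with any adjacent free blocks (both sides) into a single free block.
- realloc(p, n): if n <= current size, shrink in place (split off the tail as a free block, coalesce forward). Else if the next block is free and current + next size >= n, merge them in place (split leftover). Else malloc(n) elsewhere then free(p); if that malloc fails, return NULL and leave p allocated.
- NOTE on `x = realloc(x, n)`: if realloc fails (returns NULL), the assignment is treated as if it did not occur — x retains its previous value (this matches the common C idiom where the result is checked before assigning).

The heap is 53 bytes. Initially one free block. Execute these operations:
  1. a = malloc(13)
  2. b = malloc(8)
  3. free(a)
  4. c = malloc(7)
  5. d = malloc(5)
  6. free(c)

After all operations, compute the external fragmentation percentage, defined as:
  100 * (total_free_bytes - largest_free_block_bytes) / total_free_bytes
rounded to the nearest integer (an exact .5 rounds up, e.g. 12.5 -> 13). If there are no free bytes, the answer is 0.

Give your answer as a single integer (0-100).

Answer: 20

Derivation:
Op 1: a = malloc(13) -> a = 0; heap: [0-12 ALLOC][13-52 FREE]
Op 2: b = malloc(8) -> b = 13; heap: [0-12 ALLOC][13-20 ALLOC][21-52 FREE]
Op 3: free(a) -> (freed a); heap: [0-12 FREE][13-20 ALLOC][21-52 FREE]
Op 4: c = malloc(7) -> c = 0; heap: [0-6 ALLOC][7-12 FREE][13-20 ALLOC][21-52 FREE]
Op 5: d = malloc(5) -> d = 7; heap: [0-6 ALLOC][7-11 ALLOC][12-12 FREE][13-20 ALLOC][21-52 FREE]
Op 6: free(c) -> (freed c); heap: [0-6 FREE][7-11 ALLOC][12-12 FREE][13-20 ALLOC][21-52 FREE]
Free blocks: [7 1 32] total_free=40 largest=32 -> 100*(40-32)/40 = 800/40 = 20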